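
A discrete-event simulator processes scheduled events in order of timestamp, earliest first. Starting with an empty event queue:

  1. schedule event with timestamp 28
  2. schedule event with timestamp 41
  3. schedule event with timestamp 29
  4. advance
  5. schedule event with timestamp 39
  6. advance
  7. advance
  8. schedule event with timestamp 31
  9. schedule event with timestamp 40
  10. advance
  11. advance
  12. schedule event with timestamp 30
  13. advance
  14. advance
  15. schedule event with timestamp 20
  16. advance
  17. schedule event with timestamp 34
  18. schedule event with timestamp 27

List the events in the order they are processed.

insert 28 → {28}
insert 41 → {28, 41}
insert 29 → {28, 29, 41}
advance → 28; now {29, 41}
insert 39 → {29, 39, 41}
advance → 29; now {39, 41}
advance → 39; now {41}
insert 31 → {31, 41}
insert 40 → {31, 40, 41}
advance → 31; now {40, 41}
advance → 40; now {41}
insert 30 → {30, 41}
advance → 30; now {41}
advance → 41; now {}
insert 20 → {20}
advance → 20; now {}
insert 34 → {34}
insert 27 → {27, 34}

28 → 29 → 39 → 31 → 40 → 30 → 41 → 20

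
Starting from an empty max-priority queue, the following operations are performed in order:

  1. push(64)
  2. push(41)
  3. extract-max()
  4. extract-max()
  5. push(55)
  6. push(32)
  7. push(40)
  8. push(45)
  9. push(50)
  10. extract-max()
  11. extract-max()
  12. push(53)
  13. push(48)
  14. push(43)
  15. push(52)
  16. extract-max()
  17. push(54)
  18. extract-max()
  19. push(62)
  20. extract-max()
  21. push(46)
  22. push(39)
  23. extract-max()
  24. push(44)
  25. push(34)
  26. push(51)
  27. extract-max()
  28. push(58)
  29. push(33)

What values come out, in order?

insert 64 → {64}
insert 41 → {64, 41}
extract-max → 64; now {41}
extract-max → 41; now {}
insert 55 → {55}
insert 32 → {55, 32}
insert 40 → {55, 40, 32}
insert 45 → {55, 45, 40, 32}
insert 50 → {55, 50, 45, 40, 32}
extract-max → 55; now {50, 45, 40, 32}
extract-max → 50; now {45, 40, 32}
insert 53 → {53, 45, 40, 32}
insert 48 → {53, 48, 45, 40, 32}
insert 43 → {53, 48, 45, 43, 40, 32}
insert 52 → {53, 52, 48, 45, 43, 40, 32}
extract-max → 53; now {52, 48, 45, 43, 40, 32}
insert 54 → {54, 52, 48, 45, 43, 40, 32}
extract-max → 54; now {52, 48, 45, 43, 40, 32}
insert 62 → {62, 52, 48, 45, 43, 40, 32}
extract-max → 62; now {52, 48, 45, 43, 40, 32}
insert 46 → {52, 48, 46, 45, 43, 40, 32}
insert 39 → {52, 48, 46, 45, 43, 40, 39, 32}
extract-max → 52; now {48, 46, 45, 43, 40, 39, 32}
insert 44 → {48, 46, 45, 44, 43, 40, 39, 32}
insert 34 → {48, 46, 45, 44, 43, 40, 39, 34, 32}
insert 51 → {51, 48, 46, 45, 44, 43, 40, 39, 34, 32}
extract-max → 51; now {48, 46, 45, 44, 43, 40, 39, 34, 32}
insert 58 → {58, 48, 46, 45, 44, 43, 40, 39, 34, 32}
insert 33 → {58, 48, 46, 45, 44, 43, 40, 39, 34, 33, 32}

64 → 41 → 55 → 50 → 53 → 54 → 62 → 52 → 51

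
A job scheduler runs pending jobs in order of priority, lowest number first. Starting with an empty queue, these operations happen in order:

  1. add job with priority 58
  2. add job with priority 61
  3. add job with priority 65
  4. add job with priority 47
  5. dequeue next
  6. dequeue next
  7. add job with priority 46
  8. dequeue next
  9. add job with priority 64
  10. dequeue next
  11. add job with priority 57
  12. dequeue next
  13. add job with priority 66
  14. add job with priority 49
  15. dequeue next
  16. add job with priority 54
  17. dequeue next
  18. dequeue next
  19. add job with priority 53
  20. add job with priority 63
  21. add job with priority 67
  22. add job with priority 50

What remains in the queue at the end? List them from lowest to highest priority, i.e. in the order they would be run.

insert 58 → {58}
insert 61 → {58, 61}
insert 65 → {58, 61, 65}
insert 47 → {47, 58, 61, 65}
dequeue next → 47; now {58, 61, 65}
dequeue next → 58; now {61, 65}
insert 46 → {46, 61, 65}
dequeue next → 46; now {61, 65}
insert 64 → {61, 64, 65}
dequeue next → 61; now {64, 65}
insert 57 → {57, 64, 65}
dequeue next → 57; now {64, 65}
insert 66 → {64, 65, 66}
insert 49 → {49, 64, 65, 66}
dequeue next → 49; now {64, 65, 66}
insert 54 → {54, 64, 65, 66}
dequeue next → 54; now {64, 65, 66}
dequeue next → 64; now {65, 66}
insert 53 → {53, 65, 66}
insert 63 → {53, 63, 65, 66}
insert 67 → {53, 63, 65, 66, 67}
insert 50 → {50, 53, 63, 65, 66, 67}

50, 53, 63, 65, 66, 67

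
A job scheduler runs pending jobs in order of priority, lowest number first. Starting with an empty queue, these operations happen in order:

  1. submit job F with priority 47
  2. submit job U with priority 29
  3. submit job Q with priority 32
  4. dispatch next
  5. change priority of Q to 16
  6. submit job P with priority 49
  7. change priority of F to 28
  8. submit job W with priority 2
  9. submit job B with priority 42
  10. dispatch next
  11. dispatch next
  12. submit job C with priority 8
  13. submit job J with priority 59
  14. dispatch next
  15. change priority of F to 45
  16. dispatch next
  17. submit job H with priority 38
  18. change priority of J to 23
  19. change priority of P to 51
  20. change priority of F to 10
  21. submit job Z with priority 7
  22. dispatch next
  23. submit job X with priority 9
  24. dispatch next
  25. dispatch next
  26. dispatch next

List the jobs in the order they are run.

add F (priority 47) → {F:47}
add U (priority 29) → {U:29, F:47}
add Q (priority 32) → {U:29, Q:32, F:47}
dispatch next → U; now {Q:32, F:47}
update Q to priority 16 → {Q:16, F:47}
add P (priority 49) → {Q:16, F:47, P:49}
update F to priority 28 → {Q:16, F:28, P:49}
add W (priority 2) → {W:2, Q:16, F:28, P:49}
add B (priority 42) → {W:2, Q:16, F:28, B:42, P:49}
dispatch next → W; now {Q:16, F:28, B:42, P:49}
dispatch next → Q; now {F:28, B:42, P:49}
add C (priority 8) → {C:8, F:28, B:42, P:49}
add J (priority 59) → {C:8, F:28, B:42, P:49, J:59}
dispatch next → C; now {F:28, B:42, P:49, J:59}
update F to priority 45 → {B:42, F:45, P:49, J:59}
dispatch next → B; now {F:45, P:49, J:59}
add H (priority 38) → {H:38, F:45, P:49, J:59}
update J to priority 23 → {J:23, H:38, F:45, P:49}
update P to priority 51 → {J:23, H:38, F:45, P:51}
update F to priority 10 → {F:10, J:23, H:38, P:51}
add Z (priority 7) → {Z:7, F:10, J:23, H:38, P:51}
dispatch next → Z; now {F:10, J:23, H:38, P:51}
add X (priority 9) → {X:9, F:10, J:23, H:38, P:51}
dispatch next → X; now {F:10, J:23, H:38, P:51}
dispatch next → F; now {J:23, H:38, P:51}
dispatch next → J; now {H:38, P:51}

U → W → Q → C → B → Z → X → F → J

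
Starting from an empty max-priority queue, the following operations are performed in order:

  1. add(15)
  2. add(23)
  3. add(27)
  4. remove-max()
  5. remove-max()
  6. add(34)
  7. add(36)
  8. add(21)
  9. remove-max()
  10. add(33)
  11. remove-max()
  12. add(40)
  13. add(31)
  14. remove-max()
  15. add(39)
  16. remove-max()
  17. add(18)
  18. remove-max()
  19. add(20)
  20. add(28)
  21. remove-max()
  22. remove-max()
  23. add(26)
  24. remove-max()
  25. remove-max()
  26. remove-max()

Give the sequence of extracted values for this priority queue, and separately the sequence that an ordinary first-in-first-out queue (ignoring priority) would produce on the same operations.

insert 15 → {15}
insert 23 → {23, 15}
insert 27 → {27, 23, 15}
remove-max → 27; now {23, 15}
remove-max → 23; now {15}
insert 34 → {34, 15}
insert 36 → {36, 34, 15}
insert 21 → {36, 34, 21, 15}
remove-max → 36; now {34, 21, 15}
insert 33 → {34, 33, 21, 15}
remove-max → 34; now {33, 21, 15}
insert 40 → {40, 33, 21, 15}
insert 31 → {40, 33, 31, 21, 15}
remove-max → 40; now {33, 31, 21, 15}
insert 39 → {39, 33, 31, 21, 15}
remove-max → 39; now {33, 31, 21, 15}
insert 18 → {33, 31, 21, 18, 15}
remove-max → 33; now {31, 21, 18, 15}
insert 20 → {31, 21, 20, 18, 15}
insert 28 → {31, 28, 21, 20, 18, 15}
remove-max → 31; now {28, 21, 20, 18, 15}
remove-max → 28; now {21, 20, 18, 15}
insert 26 → {26, 21, 20, 18, 15}
remove-max → 26; now {21, 20, 18, 15}
remove-max → 21; now {20, 18, 15}
remove-max → 20; now {18, 15}

priority queue: [27, 23, 36, 34, 40, 39, 33, 31, 28, 26, 21, 20]; FIFO queue: 15 → 23 → 27 → 34 → 36 → 21 → 33 → 40 → 31 → 39 → 18 → 20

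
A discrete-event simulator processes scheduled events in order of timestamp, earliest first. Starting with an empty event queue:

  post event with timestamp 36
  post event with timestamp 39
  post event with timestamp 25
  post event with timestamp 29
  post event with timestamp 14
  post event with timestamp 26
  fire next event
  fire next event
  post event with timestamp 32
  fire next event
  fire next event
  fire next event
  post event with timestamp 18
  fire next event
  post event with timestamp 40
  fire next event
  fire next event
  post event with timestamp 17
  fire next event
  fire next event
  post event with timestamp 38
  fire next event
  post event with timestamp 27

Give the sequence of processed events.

14 → 25 → 26 → 29 → 32 → 18 → 36 → 39 → 17 → 40 → 38

insert 36 → {36}
insert 39 → {36, 39}
insert 25 → {25, 36, 39}
insert 29 → {25, 29, 36, 39}
insert 14 → {14, 25, 29, 36, 39}
insert 26 → {14, 25, 26, 29, 36, 39}
fire next event → 14; now {25, 26, 29, 36, 39}
fire next event → 25; now {26, 29, 36, 39}
insert 32 → {26, 29, 32, 36, 39}
fire next event → 26; now {29, 32, 36, 39}
fire next event → 29; now {32, 36, 39}
fire next event → 32; now {36, 39}
insert 18 → {18, 36, 39}
fire next event → 18; now {36, 39}
insert 40 → {36, 39, 40}
fire next event → 36; now {39, 40}
fire next event → 39; now {40}
insert 17 → {17, 40}
fire next event → 17; now {40}
fire next event → 40; now {}
insert 38 → {38}
fire next event → 38; now {}
insert 27 → {27}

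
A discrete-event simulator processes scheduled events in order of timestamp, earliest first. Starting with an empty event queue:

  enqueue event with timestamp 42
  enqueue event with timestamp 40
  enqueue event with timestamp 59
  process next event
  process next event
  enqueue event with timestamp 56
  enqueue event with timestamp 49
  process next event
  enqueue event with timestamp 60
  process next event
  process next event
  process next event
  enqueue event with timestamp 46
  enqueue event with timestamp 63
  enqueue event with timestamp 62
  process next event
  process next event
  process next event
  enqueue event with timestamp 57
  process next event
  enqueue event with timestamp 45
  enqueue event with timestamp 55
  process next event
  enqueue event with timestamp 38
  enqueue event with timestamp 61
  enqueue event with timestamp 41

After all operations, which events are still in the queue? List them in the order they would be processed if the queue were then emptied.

insert 42 → {42}
insert 40 → {40, 42}
insert 59 → {40, 42, 59}
process next event → 40; now {42, 59}
process next event → 42; now {59}
insert 56 → {56, 59}
insert 49 → {49, 56, 59}
process next event → 49; now {56, 59}
insert 60 → {56, 59, 60}
process next event → 56; now {59, 60}
process next event → 59; now {60}
process next event → 60; now {}
insert 46 → {46}
insert 63 → {46, 63}
insert 62 → {46, 62, 63}
process next event → 46; now {62, 63}
process next event → 62; now {63}
process next event → 63; now {}
insert 57 → {57}
process next event → 57; now {}
insert 45 → {45}
insert 55 → {45, 55}
process next event → 45; now {55}
insert 38 → {38, 55}
insert 61 → {38, 55, 61}
insert 41 → {38, 41, 55, 61}

38, 41, 55, 61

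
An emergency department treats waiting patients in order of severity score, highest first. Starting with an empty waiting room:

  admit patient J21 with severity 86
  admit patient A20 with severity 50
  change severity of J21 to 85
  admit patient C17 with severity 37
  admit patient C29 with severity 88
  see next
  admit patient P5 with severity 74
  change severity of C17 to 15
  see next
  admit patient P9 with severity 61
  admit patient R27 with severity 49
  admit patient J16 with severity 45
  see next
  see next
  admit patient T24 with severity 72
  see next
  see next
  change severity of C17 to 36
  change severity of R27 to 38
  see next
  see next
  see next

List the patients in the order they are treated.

add J21 (severity 86) → {J21:86}
add A20 (severity 50) → {J21:86, A20:50}
update J21 to severity 85 → {J21:85, A20:50}
add C17 (severity 37) → {J21:85, A20:50, C17:37}
add C29 (severity 88) → {C29:88, J21:85, A20:50, C17:37}
see next → C29; now {J21:85, A20:50, C17:37}
add P5 (severity 74) → {J21:85, P5:74, A20:50, C17:37}
update C17 to severity 15 → {J21:85, P5:74, A20:50, C17:15}
see next → J21; now {P5:74, A20:50, C17:15}
add P9 (severity 61) → {P5:74, P9:61, A20:50, C17:15}
add R27 (severity 49) → {P5:74, P9:61, A20:50, R27:49, C17:15}
add J16 (severity 45) → {P5:74, P9:61, A20:50, R27:49, J16:45, C17:15}
see next → P5; now {P9:61, A20:50, R27:49, J16:45, C17:15}
see next → P9; now {A20:50, R27:49, J16:45, C17:15}
add T24 (severity 72) → {T24:72, A20:50, R27:49, J16:45, C17:15}
see next → T24; now {A20:50, R27:49, J16:45, C17:15}
see next → A20; now {R27:49, J16:45, C17:15}
update C17 to severity 36 → {R27:49, J16:45, C17:36}
update R27 to severity 38 → {J16:45, R27:38, C17:36}
see next → J16; now {R27:38, C17:36}
see next → R27; now {C17:36}
see next → C17; now {}

C29, J21, P5, P9, T24, A20, J16, R27, C17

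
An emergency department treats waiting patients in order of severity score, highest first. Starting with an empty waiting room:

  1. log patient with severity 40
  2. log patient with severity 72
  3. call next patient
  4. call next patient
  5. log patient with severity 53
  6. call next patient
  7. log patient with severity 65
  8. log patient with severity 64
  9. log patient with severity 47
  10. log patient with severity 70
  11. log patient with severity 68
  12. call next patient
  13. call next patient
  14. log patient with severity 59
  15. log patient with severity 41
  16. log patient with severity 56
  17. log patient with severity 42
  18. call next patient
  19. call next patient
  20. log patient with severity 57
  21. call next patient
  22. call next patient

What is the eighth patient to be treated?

insert 40 → {40}
insert 72 → {72, 40}
call next patient → 72; now {40}
call next patient → 40; now {}
insert 53 → {53}
call next patient → 53; now {}
insert 65 → {65}
insert 64 → {65, 64}
insert 47 → {65, 64, 47}
insert 70 → {70, 65, 64, 47}
insert 68 → {70, 68, 65, 64, 47}
call next patient → 70; now {68, 65, 64, 47}
call next patient → 68; now {65, 64, 47}
insert 59 → {65, 64, 59, 47}
insert 41 → {65, 64, 59, 47, 41}
insert 56 → {65, 64, 59, 56, 47, 41}
insert 42 → {65, 64, 59, 56, 47, 42, 41}
call next patient → 65; now {64, 59, 56, 47, 42, 41}
call next patient → 64; now {59, 56, 47, 42, 41}
insert 57 → {59, 57, 56, 47, 42, 41}
call next patient → 59; now {57, 56, 47, 42, 41}
call next patient → 57; now {56, 47, 42, 41}

59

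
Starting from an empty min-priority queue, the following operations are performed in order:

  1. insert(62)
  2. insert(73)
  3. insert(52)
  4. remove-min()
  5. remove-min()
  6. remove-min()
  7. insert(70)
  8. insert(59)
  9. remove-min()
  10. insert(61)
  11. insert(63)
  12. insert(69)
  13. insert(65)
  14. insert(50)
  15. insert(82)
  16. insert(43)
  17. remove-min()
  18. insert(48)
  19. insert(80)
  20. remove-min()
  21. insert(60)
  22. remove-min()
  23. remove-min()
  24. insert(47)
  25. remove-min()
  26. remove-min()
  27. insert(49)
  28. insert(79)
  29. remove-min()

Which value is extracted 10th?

insert 62 → {62}
insert 73 → {62, 73}
insert 52 → {52, 62, 73}
remove-min → 52; now {62, 73}
remove-min → 62; now {73}
remove-min → 73; now {}
insert 70 → {70}
insert 59 → {59, 70}
remove-min → 59; now {70}
insert 61 → {61, 70}
insert 63 → {61, 63, 70}
insert 69 → {61, 63, 69, 70}
insert 65 → {61, 63, 65, 69, 70}
insert 50 → {50, 61, 63, 65, 69, 70}
insert 82 → {50, 61, 63, 65, 69, 70, 82}
insert 43 → {43, 50, 61, 63, 65, 69, 70, 82}
remove-min → 43; now {50, 61, 63, 65, 69, 70, 82}
insert 48 → {48, 50, 61, 63, 65, 69, 70, 82}
insert 80 → {48, 50, 61, 63, 65, 69, 70, 80, 82}
remove-min → 48; now {50, 61, 63, 65, 69, 70, 80, 82}
insert 60 → {50, 60, 61, 63, 65, 69, 70, 80, 82}
remove-min → 50; now {60, 61, 63, 65, 69, 70, 80, 82}
remove-min → 60; now {61, 63, 65, 69, 70, 80, 82}
insert 47 → {47, 61, 63, 65, 69, 70, 80, 82}
remove-min → 47; now {61, 63, 65, 69, 70, 80, 82}
remove-min → 61; now {63, 65, 69, 70, 80, 82}
insert 49 → {49, 63, 65, 69, 70, 80, 82}
insert 79 → {49, 63, 65, 69, 70, 79, 80, 82}
remove-min → 49; now {63, 65, 69, 70, 79, 80, 82}

61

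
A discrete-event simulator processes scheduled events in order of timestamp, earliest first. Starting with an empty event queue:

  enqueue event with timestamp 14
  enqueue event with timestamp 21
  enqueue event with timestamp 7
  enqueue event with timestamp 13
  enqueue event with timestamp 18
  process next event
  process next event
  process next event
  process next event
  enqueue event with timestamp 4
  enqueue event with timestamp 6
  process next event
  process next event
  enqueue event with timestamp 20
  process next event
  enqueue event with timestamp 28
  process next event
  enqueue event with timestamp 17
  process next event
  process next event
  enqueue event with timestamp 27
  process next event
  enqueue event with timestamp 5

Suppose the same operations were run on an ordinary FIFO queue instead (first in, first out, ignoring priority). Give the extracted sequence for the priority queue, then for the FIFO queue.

priority queue: 7 → 13 → 14 → 18 → 4 → 6 → 20 → 21 → 17 → 28 → 27; FIFO queue: 14, 21, 7, 13, 18, 4, 6, 20, 28, 17, 27

insert 14 → {14}
insert 21 → {14, 21}
insert 7 → {7, 14, 21}
insert 13 → {7, 13, 14, 21}
insert 18 → {7, 13, 14, 18, 21}
process next event → 7; now {13, 14, 18, 21}
process next event → 13; now {14, 18, 21}
process next event → 14; now {18, 21}
process next event → 18; now {21}
insert 4 → {4, 21}
insert 6 → {4, 6, 21}
process next event → 4; now {6, 21}
process next event → 6; now {21}
insert 20 → {20, 21}
process next event → 20; now {21}
insert 28 → {21, 28}
process next event → 21; now {28}
insert 17 → {17, 28}
process next event → 17; now {28}
process next event → 28; now {}
insert 27 → {27}
process next event → 27; now {}
insert 5 → {5}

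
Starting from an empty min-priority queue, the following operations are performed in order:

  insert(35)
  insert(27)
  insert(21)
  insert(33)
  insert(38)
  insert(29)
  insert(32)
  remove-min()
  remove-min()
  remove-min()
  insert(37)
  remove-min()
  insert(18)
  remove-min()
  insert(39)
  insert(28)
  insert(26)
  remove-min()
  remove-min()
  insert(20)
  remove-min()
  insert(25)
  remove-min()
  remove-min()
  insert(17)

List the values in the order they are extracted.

insert 35 → {35}
insert 27 → {27, 35}
insert 21 → {21, 27, 35}
insert 33 → {21, 27, 33, 35}
insert 38 → {21, 27, 33, 35, 38}
insert 29 → {21, 27, 29, 33, 35, 38}
insert 32 → {21, 27, 29, 32, 33, 35, 38}
remove-min → 21; now {27, 29, 32, 33, 35, 38}
remove-min → 27; now {29, 32, 33, 35, 38}
remove-min → 29; now {32, 33, 35, 38}
insert 37 → {32, 33, 35, 37, 38}
remove-min → 32; now {33, 35, 37, 38}
insert 18 → {18, 33, 35, 37, 38}
remove-min → 18; now {33, 35, 37, 38}
insert 39 → {33, 35, 37, 38, 39}
insert 28 → {28, 33, 35, 37, 38, 39}
insert 26 → {26, 28, 33, 35, 37, 38, 39}
remove-min → 26; now {28, 33, 35, 37, 38, 39}
remove-min → 28; now {33, 35, 37, 38, 39}
insert 20 → {20, 33, 35, 37, 38, 39}
remove-min → 20; now {33, 35, 37, 38, 39}
insert 25 → {25, 33, 35, 37, 38, 39}
remove-min → 25; now {33, 35, 37, 38, 39}
remove-min → 33; now {35, 37, 38, 39}
insert 17 → {17, 35, 37, 38, 39}

21 → 27 → 29 → 32 → 18 → 26 → 28 → 20 → 25 → 33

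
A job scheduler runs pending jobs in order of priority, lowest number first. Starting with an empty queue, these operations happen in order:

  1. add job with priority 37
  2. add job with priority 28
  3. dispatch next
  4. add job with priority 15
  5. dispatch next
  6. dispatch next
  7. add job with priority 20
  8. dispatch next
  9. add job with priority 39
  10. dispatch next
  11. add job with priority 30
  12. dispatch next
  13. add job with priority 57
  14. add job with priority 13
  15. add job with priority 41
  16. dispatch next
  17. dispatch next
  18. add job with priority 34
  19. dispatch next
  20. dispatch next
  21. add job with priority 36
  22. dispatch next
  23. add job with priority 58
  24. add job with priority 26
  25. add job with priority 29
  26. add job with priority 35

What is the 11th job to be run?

36

insert 37 → {37}
insert 28 → {28, 37}
dispatch next → 28; now {37}
insert 15 → {15, 37}
dispatch next → 15; now {37}
dispatch next → 37; now {}
insert 20 → {20}
dispatch next → 20; now {}
insert 39 → {39}
dispatch next → 39; now {}
insert 30 → {30}
dispatch next → 30; now {}
insert 57 → {57}
insert 13 → {13, 57}
insert 41 → {13, 41, 57}
dispatch next → 13; now {41, 57}
dispatch next → 41; now {57}
insert 34 → {34, 57}
dispatch next → 34; now {57}
dispatch next → 57; now {}
insert 36 → {36}
dispatch next → 36; now {}
insert 58 → {58}
insert 26 → {26, 58}
insert 29 → {26, 29, 58}
insert 35 → {26, 29, 35, 58}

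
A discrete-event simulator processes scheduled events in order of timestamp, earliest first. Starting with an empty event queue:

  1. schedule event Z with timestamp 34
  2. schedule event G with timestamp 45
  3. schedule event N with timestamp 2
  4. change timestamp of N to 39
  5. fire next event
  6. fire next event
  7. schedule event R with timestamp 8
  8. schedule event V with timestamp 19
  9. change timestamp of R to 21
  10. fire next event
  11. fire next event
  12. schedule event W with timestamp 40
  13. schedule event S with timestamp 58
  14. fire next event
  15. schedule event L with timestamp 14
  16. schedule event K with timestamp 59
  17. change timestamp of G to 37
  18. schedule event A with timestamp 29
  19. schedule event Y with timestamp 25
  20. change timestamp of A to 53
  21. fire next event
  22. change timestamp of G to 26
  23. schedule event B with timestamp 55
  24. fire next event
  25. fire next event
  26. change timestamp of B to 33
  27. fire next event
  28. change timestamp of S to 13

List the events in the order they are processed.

add Z (timestamp 34) → {Z:34}
add G (timestamp 45) → {Z:34, G:45}
add N (timestamp 2) → {N:2, Z:34, G:45}
update N to timestamp 39 → {Z:34, N:39, G:45}
fire next event → Z; now {N:39, G:45}
fire next event → N; now {G:45}
add R (timestamp 8) → {R:8, G:45}
add V (timestamp 19) → {R:8, V:19, G:45}
update R to timestamp 21 → {V:19, R:21, G:45}
fire next event → V; now {R:21, G:45}
fire next event → R; now {G:45}
add W (timestamp 40) → {W:40, G:45}
add S (timestamp 58) → {W:40, G:45, S:58}
fire next event → W; now {G:45, S:58}
add L (timestamp 14) → {L:14, G:45, S:58}
add K (timestamp 59) → {L:14, G:45, S:58, K:59}
update G to timestamp 37 → {L:14, G:37, S:58, K:59}
add A (timestamp 29) → {L:14, A:29, G:37, S:58, K:59}
add Y (timestamp 25) → {L:14, Y:25, A:29, G:37, S:58, K:59}
update A to timestamp 53 → {L:14, Y:25, G:37, A:53, S:58, K:59}
fire next event → L; now {Y:25, G:37, A:53, S:58, K:59}
update G to timestamp 26 → {Y:25, G:26, A:53, S:58, K:59}
add B (timestamp 55) → {Y:25, G:26, A:53, B:55, S:58, K:59}
fire next event → Y; now {G:26, A:53, B:55, S:58, K:59}
fire next event → G; now {A:53, B:55, S:58, K:59}
update B to timestamp 33 → {B:33, A:53, S:58, K:59}
fire next event → B; now {A:53, S:58, K:59}
update S to timestamp 13 → {S:13, A:53, K:59}

Z → N → V → R → W → L → Y → G → B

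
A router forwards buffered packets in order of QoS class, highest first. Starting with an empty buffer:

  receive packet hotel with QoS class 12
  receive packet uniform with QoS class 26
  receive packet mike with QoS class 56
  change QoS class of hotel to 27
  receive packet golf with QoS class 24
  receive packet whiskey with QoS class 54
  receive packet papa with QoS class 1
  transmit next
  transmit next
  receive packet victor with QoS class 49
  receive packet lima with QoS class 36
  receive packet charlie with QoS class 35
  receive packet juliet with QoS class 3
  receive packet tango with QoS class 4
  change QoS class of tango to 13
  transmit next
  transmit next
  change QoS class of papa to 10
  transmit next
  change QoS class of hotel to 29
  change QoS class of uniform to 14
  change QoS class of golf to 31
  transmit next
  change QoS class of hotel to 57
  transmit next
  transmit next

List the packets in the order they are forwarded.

[mike, whiskey, victor, lima, charlie, golf, hotel, uniform]

add hotel (QoS class 12) → {hotel:12}
add uniform (QoS class 26) → {uniform:26, hotel:12}
add mike (QoS class 56) → {mike:56, uniform:26, hotel:12}
update hotel to QoS class 27 → {mike:56, hotel:27, uniform:26}
add golf (QoS class 24) → {mike:56, hotel:27, uniform:26, golf:24}
add whiskey (QoS class 54) → {mike:56, whiskey:54, hotel:27, uniform:26, golf:24}
add papa (QoS class 1) → {mike:56, whiskey:54, hotel:27, uniform:26, golf:24, papa:1}
transmit next → mike; now {whiskey:54, hotel:27, uniform:26, golf:24, papa:1}
transmit next → whiskey; now {hotel:27, uniform:26, golf:24, papa:1}
add victor (QoS class 49) → {victor:49, hotel:27, uniform:26, golf:24, papa:1}
add lima (QoS class 36) → {victor:49, lima:36, hotel:27, uniform:26, golf:24, papa:1}
add charlie (QoS class 35) → {victor:49, lima:36, charlie:35, hotel:27, uniform:26, golf:24, papa:1}
add juliet (QoS class 3) → {victor:49, lima:36, charlie:35, hotel:27, uniform:26, golf:24, juliet:3, papa:1}
add tango (QoS class 4) → {victor:49, lima:36, charlie:35, hotel:27, uniform:26, golf:24, tango:4, juliet:3, papa:1}
update tango to QoS class 13 → {victor:49, lima:36, charlie:35, hotel:27, uniform:26, golf:24, tango:13, juliet:3, papa:1}
transmit next → victor; now {lima:36, charlie:35, hotel:27, uniform:26, golf:24, tango:13, juliet:3, papa:1}
transmit next → lima; now {charlie:35, hotel:27, uniform:26, golf:24, tango:13, juliet:3, papa:1}
update papa to QoS class 10 → {charlie:35, hotel:27, uniform:26, golf:24, tango:13, papa:10, juliet:3}
transmit next → charlie; now {hotel:27, uniform:26, golf:24, tango:13, papa:10, juliet:3}
update hotel to QoS class 29 → {hotel:29, uniform:26, golf:24, tango:13, papa:10, juliet:3}
update uniform to QoS class 14 → {hotel:29, golf:24, uniform:14, tango:13, papa:10, juliet:3}
update golf to QoS class 31 → {golf:31, hotel:29, uniform:14, tango:13, papa:10, juliet:3}
transmit next → golf; now {hotel:29, uniform:14, tango:13, papa:10, juliet:3}
update hotel to QoS class 57 → {hotel:57, uniform:14, tango:13, papa:10, juliet:3}
transmit next → hotel; now {uniform:14, tango:13, papa:10, juliet:3}
transmit next → uniform; now {tango:13, papa:10, juliet:3}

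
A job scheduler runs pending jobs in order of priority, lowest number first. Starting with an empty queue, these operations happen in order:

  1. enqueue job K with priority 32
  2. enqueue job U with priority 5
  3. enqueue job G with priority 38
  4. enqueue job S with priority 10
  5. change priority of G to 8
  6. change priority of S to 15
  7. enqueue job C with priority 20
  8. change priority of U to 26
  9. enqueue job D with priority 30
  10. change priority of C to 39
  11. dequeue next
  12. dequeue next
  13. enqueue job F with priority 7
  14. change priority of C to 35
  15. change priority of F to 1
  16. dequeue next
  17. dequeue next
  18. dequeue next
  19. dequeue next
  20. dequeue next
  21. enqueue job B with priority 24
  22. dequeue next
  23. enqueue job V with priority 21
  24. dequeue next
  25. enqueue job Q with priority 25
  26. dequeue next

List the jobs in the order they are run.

add K (priority 32) → {K:32}
add U (priority 5) → {U:5, K:32}
add G (priority 38) → {U:5, K:32, G:38}
add S (priority 10) → {U:5, S:10, K:32, G:38}
update G to priority 8 → {U:5, G:8, S:10, K:32}
update S to priority 15 → {U:5, G:8, S:15, K:32}
add C (priority 20) → {U:5, G:8, S:15, C:20, K:32}
update U to priority 26 → {G:8, S:15, C:20, U:26, K:32}
add D (priority 30) → {G:8, S:15, C:20, U:26, D:30, K:32}
update C to priority 39 → {G:8, S:15, U:26, D:30, K:32, C:39}
dequeue next → G; now {S:15, U:26, D:30, K:32, C:39}
dequeue next → S; now {U:26, D:30, K:32, C:39}
add F (priority 7) → {F:7, U:26, D:30, K:32, C:39}
update C to priority 35 → {F:7, U:26, D:30, K:32, C:35}
update F to priority 1 → {F:1, U:26, D:30, K:32, C:35}
dequeue next → F; now {U:26, D:30, K:32, C:35}
dequeue next → U; now {D:30, K:32, C:35}
dequeue next → D; now {K:32, C:35}
dequeue next → K; now {C:35}
dequeue next → C; now {}
add B (priority 24) → {B:24}
dequeue next → B; now {}
add V (priority 21) → {V:21}
dequeue next → V; now {}
add Q (priority 25) → {Q:25}
dequeue next → Q; now {}

[G, S, F, U, D, K, C, B, V, Q]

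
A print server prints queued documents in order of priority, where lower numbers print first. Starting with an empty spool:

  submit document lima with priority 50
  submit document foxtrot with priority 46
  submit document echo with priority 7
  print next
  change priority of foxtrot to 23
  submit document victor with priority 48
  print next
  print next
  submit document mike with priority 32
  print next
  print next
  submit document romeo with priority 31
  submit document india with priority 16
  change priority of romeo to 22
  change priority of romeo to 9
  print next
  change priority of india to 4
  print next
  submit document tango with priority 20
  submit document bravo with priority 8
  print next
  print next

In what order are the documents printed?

[echo, foxtrot, victor, mike, lima, romeo, india, bravo, tango]

add lima (priority 50) → {lima:50}
add foxtrot (priority 46) → {foxtrot:46, lima:50}
add echo (priority 7) → {echo:7, foxtrot:46, lima:50}
print next → echo; now {foxtrot:46, lima:50}
update foxtrot to priority 23 → {foxtrot:23, lima:50}
add victor (priority 48) → {foxtrot:23, victor:48, lima:50}
print next → foxtrot; now {victor:48, lima:50}
print next → victor; now {lima:50}
add mike (priority 32) → {mike:32, lima:50}
print next → mike; now {lima:50}
print next → lima; now {}
add romeo (priority 31) → {romeo:31}
add india (priority 16) → {india:16, romeo:31}
update romeo to priority 22 → {india:16, romeo:22}
update romeo to priority 9 → {romeo:9, india:16}
print next → romeo; now {india:16}
update india to priority 4 → {india:4}
print next → india; now {}
add tango (priority 20) → {tango:20}
add bravo (priority 8) → {bravo:8, tango:20}
print next → bravo; now {tango:20}
print next → tango; now {}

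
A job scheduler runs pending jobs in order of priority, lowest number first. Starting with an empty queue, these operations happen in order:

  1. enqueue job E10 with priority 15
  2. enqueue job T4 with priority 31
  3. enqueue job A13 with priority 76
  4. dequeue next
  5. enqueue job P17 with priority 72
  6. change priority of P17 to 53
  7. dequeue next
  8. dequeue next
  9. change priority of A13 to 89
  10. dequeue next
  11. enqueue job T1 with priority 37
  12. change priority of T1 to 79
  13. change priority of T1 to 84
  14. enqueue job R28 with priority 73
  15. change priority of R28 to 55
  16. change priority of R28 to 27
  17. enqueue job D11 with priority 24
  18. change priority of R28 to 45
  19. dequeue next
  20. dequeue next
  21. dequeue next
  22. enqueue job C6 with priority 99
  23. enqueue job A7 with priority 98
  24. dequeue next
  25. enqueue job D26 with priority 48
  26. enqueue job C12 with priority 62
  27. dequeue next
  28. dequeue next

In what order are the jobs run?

add E10 (priority 15) → {E10:15}
add T4 (priority 31) → {E10:15, T4:31}
add A13 (priority 76) → {E10:15, T4:31, A13:76}
dequeue next → E10; now {T4:31, A13:76}
add P17 (priority 72) → {T4:31, P17:72, A13:76}
update P17 to priority 53 → {T4:31, P17:53, A13:76}
dequeue next → T4; now {P17:53, A13:76}
dequeue next → P17; now {A13:76}
update A13 to priority 89 → {A13:89}
dequeue next → A13; now {}
add T1 (priority 37) → {T1:37}
update T1 to priority 79 → {T1:79}
update T1 to priority 84 → {T1:84}
add R28 (priority 73) → {R28:73, T1:84}
update R28 to priority 55 → {R28:55, T1:84}
update R28 to priority 27 → {R28:27, T1:84}
add D11 (priority 24) → {D11:24, R28:27, T1:84}
update R28 to priority 45 → {D11:24, R28:45, T1:84}
dequeue next → D11; now {R28:45, T1:84}
dequeue next → R28; now {T1:84}
dequeue next → T1; now {}
add C6 (priority 99) → {C6:99}
add A7 (priority 98) → {A7:98, C6:99}
dequeue next → A7; now {C6:99}
add D26 (priority 48) → {D26:48, C6:99}
add C12 (priority 62) → {D26:48, C12:62, C6:99}
dequeue next → D26; now {C12:62, C6:99}
dequeue next → C12; now {C6:99}

E10, T4, P17, A13, D11, R28, T1, A7, D26, C12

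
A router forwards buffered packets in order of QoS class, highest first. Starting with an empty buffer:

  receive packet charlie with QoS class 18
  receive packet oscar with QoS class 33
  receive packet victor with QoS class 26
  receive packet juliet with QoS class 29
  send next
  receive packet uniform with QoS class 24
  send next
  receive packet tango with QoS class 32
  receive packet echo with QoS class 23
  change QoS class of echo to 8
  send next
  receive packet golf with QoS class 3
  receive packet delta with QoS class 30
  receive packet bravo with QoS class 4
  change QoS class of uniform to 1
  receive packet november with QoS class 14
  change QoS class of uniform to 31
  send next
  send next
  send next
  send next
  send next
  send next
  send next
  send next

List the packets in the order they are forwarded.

[oscar, juliet, tango, uniform, delta, victor, charlie, november, echo, bravo, golf]

add charlie (QoS class 18) → {charlie:18}
add oscar (QoS class 33) → {oscar:33, charlie:18}
add victor (QoS class 26) → {oscar:33, victor:26, charlie:18}
add juliet (QoS class 29) → {oscar:33, juliet:29, victor:26, charlie:18}
send next → oscar; now {juliet:29, victor:26, charlie:18}
add uniform (QoS class 24) → {juliet:29, victor:26, uniform:24, charlie:18}
send next → juliet; now {victor:26, uniform:24, charlie:18}
add tango (QoS class 32) → {tango:32, victor:26, uniform:24, charlie:18}
add echo (QoS class 23) → {tango:32, victor:26, uniform:24, echo:23, charlie:18}
update echo to QoS class 8 → {tango:32, victor:26, uniform:24, charlie:18, echo:8}
send next → tango; now {victor:26, uniform:24, charlie:18, echo:8}
add golf (QoS class 3) → {victor:26, uniform:24, charlie:18, echo:8, golf:3}
add delta (QoS class 30) → {delta:30, victor:26, uniform:24, charlie:18, echo:8, golf:3}
add bravo (QoS class 4) → {delta:30, victor:26, uniform:24, charlie:18, echo:8, bravo:4, golf:3}
update uniform to QoS class 1 → {delta:30, victor:26, charlie:18, echo:8, bravo:4, golf:3, uniform:1}
add november (QoS class 14) → {delta:30, victor:26, charlie:18, november:14, echo:8, bravo:4, golf:3, uniform:1}
update uniform to QoS class 31 → {uniform:31, delta:30, victor:26, charlie:18, november:14, echo:8, bravo:4, golf:3}
send next → uniform; now {delta:30, victor:26, charlie:18, november:14, echo:8, bravo:4, golf:3}
send next → delta; now {victor:26, charlie:18, november:14, echo:8, bravo:4, golf:3}
send next → victor; now {charlie:18, november:14, echo:8, bravo:4, golf:3}
send next → charlie; now {november:14, echo:8, bravo:4, golf:3}
send next → november; now {echo:8, bravo:4, golf:3}
send next → echo; now {bravo:4, golf:3}
send next → bravo; now {golf:3}
send next → golf; now {}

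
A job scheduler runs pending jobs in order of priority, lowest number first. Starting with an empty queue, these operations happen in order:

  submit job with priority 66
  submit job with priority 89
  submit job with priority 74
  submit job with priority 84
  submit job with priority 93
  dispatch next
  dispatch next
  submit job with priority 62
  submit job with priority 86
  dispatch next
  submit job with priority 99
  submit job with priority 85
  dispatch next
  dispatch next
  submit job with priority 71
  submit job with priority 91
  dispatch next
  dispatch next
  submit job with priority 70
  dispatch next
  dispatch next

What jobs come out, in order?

insert 66 → {66}
insert 89 → {66, 89}
insert 74 → {66, 74, 89}
insert 84 → {66, 74, 84, 89}
insert 93 → {66, 74, 84, 89, 93}
dispatch next → 66; now {74, 84, 89, 93}
dispatch next → 74; now {84, 89, 93}
insert 62 → {62, 84, 89, 93}
insert 86 → {62, 84, 86, 89, 93}
dispatch next → 62; now {84, 86, 89, 93}
insert 99 → {84, 86, 89, 93, 99}
insert 85 → {84, 85, 86, 89, 93, 99}
dispatch next → 84; now {85, 86, 89, 93, 99}
dispatch next → 85; now {86, 89, 93, 99}
insert 71 → {71, 86, 89, 93, 99}
insert 91 → {71, 86, 89, 91, 93, 99}
dispatch next → 71; now {86, 89, 91, 93, 99}
dispatch next → 86; now {89, 91, 93, 99}
insert 70 → {70, 89, 91, 93, 99}
dispatch next → 70; now {89, 91, 93, 99}
dispatch next → 89; now {91, 93, 99}

66 → 74 → 62 → 84 → 85 → 71 → 86 → 70 → 89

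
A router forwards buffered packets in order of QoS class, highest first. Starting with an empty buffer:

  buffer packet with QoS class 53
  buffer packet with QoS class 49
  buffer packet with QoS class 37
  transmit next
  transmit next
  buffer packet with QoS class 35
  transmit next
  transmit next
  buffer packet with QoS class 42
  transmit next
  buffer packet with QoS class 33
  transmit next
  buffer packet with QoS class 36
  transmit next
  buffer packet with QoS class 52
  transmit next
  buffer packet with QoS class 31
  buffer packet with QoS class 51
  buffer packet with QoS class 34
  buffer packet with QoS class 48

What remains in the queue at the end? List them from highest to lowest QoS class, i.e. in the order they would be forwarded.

insert 53 → {53}
insert 49 → {53, 49}
insert 37 → {53, 49, 37}
transmit next → 53; now {49, 37}
transmit next → 49; now {37}
insert 35 → {37, 35}
transmit next → 37; now {35}
transmit next → 35; now {}
insert 42 → {42}
transmit next → 42; now {}
insert 33 → {33}
transmit next → 33; now {}
insert 36 → {36}
transmit next → 36; now {}
insert 52 → {52}
transmit next → 52; now {}
insert 31 → {31}
insert 51 → {51, 31}
insert 34 → {51, 34, 31}
insert 48 → {51, 48, 34, 31}

51, 48, 34, 31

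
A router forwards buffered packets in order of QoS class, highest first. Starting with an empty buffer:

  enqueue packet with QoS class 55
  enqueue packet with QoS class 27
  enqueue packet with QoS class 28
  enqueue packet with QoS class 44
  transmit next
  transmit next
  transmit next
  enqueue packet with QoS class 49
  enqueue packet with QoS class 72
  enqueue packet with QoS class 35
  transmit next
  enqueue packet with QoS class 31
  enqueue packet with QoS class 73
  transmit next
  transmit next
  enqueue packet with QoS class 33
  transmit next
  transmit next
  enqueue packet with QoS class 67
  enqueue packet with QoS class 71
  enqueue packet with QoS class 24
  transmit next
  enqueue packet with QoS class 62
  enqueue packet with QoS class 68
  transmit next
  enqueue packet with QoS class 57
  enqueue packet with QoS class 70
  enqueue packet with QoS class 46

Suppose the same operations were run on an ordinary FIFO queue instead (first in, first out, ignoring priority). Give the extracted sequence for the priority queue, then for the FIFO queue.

priority queue: [55, 44, 28, 72, 73, 49, 35, 33, 71, 68]; FIFO queue: 55 → 27 → 28 → 44 → 49 → 72 → 35 → 31 → 73 → 33

insert 55 → {55}
insert 27 → {55, 27}
insert 28 → {55, 28, 27}
insert 44 → {55, 44, 28, 27}
transmit next → 55; now {44, 28, 27}
transmit next → 44; now {28, 27}
transmit next → 28; now {27}
insert 49 → {49, 27}
insert 72 → {72, 49, 27}
insert 35 → {72, 49, 35, 27}
transmit next → 72; now {49, 35, 27}
insert 31 → {49, 35, 31, 27}
insert 73 → {73, 49, 35, 31, 27}
transmit next → 73; now {49, 35, 31, 27}
transmit next → 49; now {35, 31, 27}
insert 33 → {35, 33, 31, 27}
transmit next → 35; now {33, 31, 27}
transmit next → 33; now {31, 27}
insert 67 → {67, 31, 27}
insert 71 → {71, 67, 31, 27}
insert 24 → {71, 67, 31, 27, 24}
transmit next → 71; now {67, 31, 27, 24}
insert 62 → {67, 62, 31, 27, 24}
insert 68 → {68, 67, 62, 31, 27, 24}
transmit next → 68; now {67, 62, 31, 27, 24}
insert 57 → {67, 62, 57, 31, 27, 24}
insert 70 → {70, 67, 62, 57, 31, 27, 24}
insert 46 → {70, 67, 62, 57, 46, 31, 27, 24}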